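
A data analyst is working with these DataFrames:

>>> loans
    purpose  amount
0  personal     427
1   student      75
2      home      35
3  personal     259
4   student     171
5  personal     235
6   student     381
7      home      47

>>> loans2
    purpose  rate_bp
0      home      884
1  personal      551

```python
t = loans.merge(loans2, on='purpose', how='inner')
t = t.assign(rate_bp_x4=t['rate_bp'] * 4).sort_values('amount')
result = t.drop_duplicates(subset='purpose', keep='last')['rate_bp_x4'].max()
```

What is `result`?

3536

merge on 'purpose' (how='inner') → 5 rows:
    purpose  amount  rate_bp
0  personal     427      551
1      home      35      884
2  personal     259      551
3  personal     235      551
4      home      47      884
add column rate_bp_x4 = t['rate_bp'] * 4:
    purpose  amount  rate_bp  rate_bp_x4
0  personal     427      551        2204
1      home      35      884        3536
2  personal     259      551        2204
3  personal     235      551        2204
4      home      47      884        3536
sort by amount:
    purpose  amount  rate_bp  rate_bp_x4
1      home      35      884        3536
4      home      47      884        3536
3  personal     235      551        2204
2  personal     259      551        2204
0  personal     427      551        2204
drop duplicate purpose (keep=last):
    purpose  amount  rate_bp  rate_bp_x4
4      home      47      884        3536
0  personal     427      551        2204
max of column 'rate_bp_x4' → 3536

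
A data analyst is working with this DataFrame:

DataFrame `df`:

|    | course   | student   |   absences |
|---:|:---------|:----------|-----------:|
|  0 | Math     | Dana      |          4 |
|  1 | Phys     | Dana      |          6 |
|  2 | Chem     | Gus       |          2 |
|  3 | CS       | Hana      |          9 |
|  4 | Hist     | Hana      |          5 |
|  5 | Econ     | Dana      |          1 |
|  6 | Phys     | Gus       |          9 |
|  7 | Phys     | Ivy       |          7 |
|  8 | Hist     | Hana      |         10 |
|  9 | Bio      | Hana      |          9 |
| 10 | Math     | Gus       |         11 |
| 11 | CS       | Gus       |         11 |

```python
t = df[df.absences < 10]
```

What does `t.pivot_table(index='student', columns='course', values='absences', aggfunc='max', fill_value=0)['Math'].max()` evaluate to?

4

filter rows where absences < 10:
  course student  absences
0   Math    Dana         4
1   Phys    Dana         6
2   Chem     Gus         2
3     CS    Hana         9
4   Hist    Hana         5
5   Econ    Dana         1
6   Phys     Gus         9
7   Phys     Ivy         7
9    Bio    Hana         9
pivot: rows=student, cols=course, max(absences):
course   Bio  CS  Chem  Econ  Hist  Math  Phys
student                                       
Dana       0   0     0     1     0     4     6
Gus        0   0     2     0     0     0     9
Hana       9   9     0     0     5     0     0
Ivy        0   0     0     0     0     0     7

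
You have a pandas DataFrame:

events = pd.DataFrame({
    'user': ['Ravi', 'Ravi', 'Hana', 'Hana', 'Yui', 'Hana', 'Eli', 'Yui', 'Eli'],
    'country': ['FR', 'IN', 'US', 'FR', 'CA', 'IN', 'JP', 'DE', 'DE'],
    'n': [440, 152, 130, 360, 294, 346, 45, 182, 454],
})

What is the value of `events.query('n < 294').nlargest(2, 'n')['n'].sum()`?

334

filter rows where n < 294:
   user country    n
1  Ravi      IN  152
2  Hana      US  130
6   Eli      JP   45
7   Yui      DE  182
take 2 rows with largest n:
   user country    n
7   Yui      DE  182
1  Ravi      IN  152
Then the sum of column 'n': 334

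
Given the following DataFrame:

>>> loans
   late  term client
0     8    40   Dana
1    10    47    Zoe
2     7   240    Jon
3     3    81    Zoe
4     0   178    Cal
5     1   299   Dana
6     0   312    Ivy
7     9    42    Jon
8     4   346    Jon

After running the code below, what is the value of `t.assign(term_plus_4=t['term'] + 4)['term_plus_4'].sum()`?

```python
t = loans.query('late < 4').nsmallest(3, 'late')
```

filter rows where late < 4:
   late  term client
3     3    81    Zoe
4     0   178    Cal
5     1   299   Dana
6     0   312    Ivy
take 3 rows with smallest late:
   late  term client
4     0   178    Cal
6     0   312    Ivy
5     1   299   Dana
add column term_plus_4 = t['term'] + 4:
   late  term client  term_plus_4
4     0   178    Cal          182
6     0   312    Ivy          316
5     1   299   Dana          303

801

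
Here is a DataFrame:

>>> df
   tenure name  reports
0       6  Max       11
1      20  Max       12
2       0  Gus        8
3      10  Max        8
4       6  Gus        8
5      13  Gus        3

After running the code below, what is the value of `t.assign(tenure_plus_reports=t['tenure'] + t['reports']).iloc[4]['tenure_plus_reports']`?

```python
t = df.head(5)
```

14

take first 5 rows:
   tenure name  reports
0       6  Max       11
1      20  Max       12
2       0  Gus        8
3      10  Max        8
4       6  Gus        8
add column tenure_plus_reports = t['tenure'] + t['reports']:
   tenure name  reports  tenure_plus_reports
0       6  Max       11                   17
1      20  Max       12                   32
2       0  Gus        8                    8
3      10  Max        8                   18
4       6  Gus        8                   14
Taking the value at position 4, column 'tenure_plus_reports' gives 14.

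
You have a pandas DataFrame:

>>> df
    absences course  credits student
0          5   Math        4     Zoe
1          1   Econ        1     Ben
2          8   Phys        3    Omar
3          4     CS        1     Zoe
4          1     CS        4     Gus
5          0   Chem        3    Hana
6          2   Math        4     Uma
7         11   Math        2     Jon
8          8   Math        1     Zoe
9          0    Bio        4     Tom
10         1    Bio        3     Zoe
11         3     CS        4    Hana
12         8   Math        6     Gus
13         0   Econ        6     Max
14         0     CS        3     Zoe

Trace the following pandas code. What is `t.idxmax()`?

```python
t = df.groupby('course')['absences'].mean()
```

Phys

group by course, mean of absences:
course
Bio     0.5
CS      2.0
Chem    0.0
Econ    0.5
Math    6.8
Phys    8.0
Name: absences, dtype: float64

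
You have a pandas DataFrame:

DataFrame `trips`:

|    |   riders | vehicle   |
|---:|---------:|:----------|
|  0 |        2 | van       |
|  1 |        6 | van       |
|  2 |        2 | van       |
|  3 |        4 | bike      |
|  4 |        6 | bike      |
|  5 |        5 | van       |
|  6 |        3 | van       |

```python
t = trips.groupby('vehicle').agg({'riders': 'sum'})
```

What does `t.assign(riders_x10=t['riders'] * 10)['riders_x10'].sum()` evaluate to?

280

group by vehicle, sum of riders:
         riders
vehicle        
bike         10
van          18
add column riders_x10 = t['riders'] * 10:
         riders  riders_x10
vehicle                    
bike         10         100
van          18         180
Reading off the sum of column 'riders_x10', we get 280.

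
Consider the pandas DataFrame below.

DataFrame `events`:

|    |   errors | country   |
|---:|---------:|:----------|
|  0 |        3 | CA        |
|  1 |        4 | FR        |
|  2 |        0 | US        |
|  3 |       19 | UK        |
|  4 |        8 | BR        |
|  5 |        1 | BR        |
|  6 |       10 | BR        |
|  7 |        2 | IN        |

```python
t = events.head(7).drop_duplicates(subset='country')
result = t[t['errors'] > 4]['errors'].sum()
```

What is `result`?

27

take first 7 rows:
   errors country
0       3      CA
1       4      FR
2       0      US
3      19      UK
4       8      BR
5       1      BR
6      10      BR
drop duplicate country (keep=first):
   errors country
0       3      CA
1       4      FR
2       0      US
3      19      UK
4       8      BR
filter rows where errors > 4:
   errors country
3      19      UK
4       8      BR
So sum() = 27.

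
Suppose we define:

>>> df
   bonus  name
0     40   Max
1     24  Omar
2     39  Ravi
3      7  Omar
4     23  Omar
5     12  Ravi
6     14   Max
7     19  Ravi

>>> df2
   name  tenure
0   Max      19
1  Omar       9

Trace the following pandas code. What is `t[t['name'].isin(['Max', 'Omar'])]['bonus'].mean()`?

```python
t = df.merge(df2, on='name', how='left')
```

merge on 'name' (how='left') → 8 rows:
   bonus  name  tenure
0     40   Max    19.0
1     24  Omar     9.0
2     39  Ravi     NaN
3      7  Omar     9.0
4     23  Omar     9.0
5     12  Ravi     NaN
6     14   Max    19.0
7     19  Ravi     NaN
filter rows where name in ['Max', 'Omar']:
   bonus  name  tenure
0     40   Max    19.0
1     24  Omar     9.0
3      7  Omar     9.0
4     23  Omar     9.0
6     14   Max    19.0
mean of column 'bonus' → 21.6

21.6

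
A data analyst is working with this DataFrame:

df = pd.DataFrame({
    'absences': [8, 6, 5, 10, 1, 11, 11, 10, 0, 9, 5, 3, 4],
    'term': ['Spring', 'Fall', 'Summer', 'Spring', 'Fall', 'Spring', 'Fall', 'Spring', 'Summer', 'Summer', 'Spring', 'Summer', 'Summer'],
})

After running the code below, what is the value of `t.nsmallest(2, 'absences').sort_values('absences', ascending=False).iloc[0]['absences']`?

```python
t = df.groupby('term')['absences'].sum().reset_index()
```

21

group by term, sum of absences:
term
Fall      18
Spring    44
Summer    21
Name: absences, dtype: int64
reset_index():
     term  absences
0    Fall        18
1  Spring        44
2  Summer        21
take 2 rows with smallest absences:
     term  absences
0    Fall        18
2  Summer        21
sort by absences descending:
     term  absences
2  Summer        21
0    Fall        18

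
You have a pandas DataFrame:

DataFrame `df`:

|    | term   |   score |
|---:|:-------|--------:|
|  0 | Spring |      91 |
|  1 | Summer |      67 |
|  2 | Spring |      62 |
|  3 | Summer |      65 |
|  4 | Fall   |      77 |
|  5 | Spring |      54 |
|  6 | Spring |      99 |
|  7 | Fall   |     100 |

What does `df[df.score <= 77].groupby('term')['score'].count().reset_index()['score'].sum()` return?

filter rows where score <= 77:
     term  score
1  Summer     67
2  Spring     62
3  Summer     65
4    Fall     77
5  Spring     54
group by term, count of score:
term
Fall      1
Spring    2
Summer    2
Name: score, dtype: int64
reset_index():
     term  score
0    Fall      1
1  Spring      2
2  Summer      2

5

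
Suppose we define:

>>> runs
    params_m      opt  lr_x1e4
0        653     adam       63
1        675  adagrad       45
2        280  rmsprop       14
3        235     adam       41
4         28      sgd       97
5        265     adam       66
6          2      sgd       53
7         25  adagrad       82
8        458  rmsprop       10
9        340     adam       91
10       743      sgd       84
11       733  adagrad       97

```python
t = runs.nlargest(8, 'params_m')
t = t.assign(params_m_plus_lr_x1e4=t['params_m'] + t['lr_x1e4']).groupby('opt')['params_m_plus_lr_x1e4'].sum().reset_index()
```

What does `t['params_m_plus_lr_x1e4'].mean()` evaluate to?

take 8 rows with largest params_m:
    params_m      opt  lr_x1e4
10       743      sgd       84
11       733  adagrad       97
1        675  adagrad       45
0        653     adam       63
8        458  rmsprop       10
9        340     adam       91
2        280  rmsprop       14
5        265     adam       66
add column params_m_plus_lr_x1e4 = t['params_m'] + t['lr_x1e4']:
    params_m      opt  lr_x1e4  params_m_plus_lr_x1e4
10       743      sgd       84                    827
11       733  adagrad       97                    830
1        675  adagrad       45                    720
0        653     adam       63                    716
8        458  rmsprop       10                    468
9        340     adam       91                    431
2        280  rmsprop       14                    294
5        265     adam       66                    331
group by opt, sum of params_m_plus_lr_x1e4:
opt
adagrad    1550
adam       1478
rmsprop     762
sgd         827
Name: params_m_plus_lr_x1e4, dtype: int64
reset_index():
       opt  params_m_plus_lr_x1e4
0  adagrad                   1550
1     adam                   1478
2  rmsprop                    762
3      sgd                    827
The mean of column 'params_m_plus_lr_x1e4' is 1154.25.

1154.25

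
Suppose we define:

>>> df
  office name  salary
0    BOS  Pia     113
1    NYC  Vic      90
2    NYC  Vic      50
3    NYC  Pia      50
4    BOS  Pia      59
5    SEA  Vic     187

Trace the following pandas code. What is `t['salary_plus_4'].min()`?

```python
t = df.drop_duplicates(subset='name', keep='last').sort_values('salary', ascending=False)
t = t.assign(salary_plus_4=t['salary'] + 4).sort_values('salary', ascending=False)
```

63

drop duplicate name (keep=last):
  office name  salary
4    BOS  Pia      59
5    SEA  Vic     187
sort by salary descending:
  office name  salary
5    SEA  Vic     187
4    BOS  Pia      59
add column salary_plus_4 = t['salary'] + 4:
  office name  salary  salary_plus_4
5    SEA  Vic     187            191
4    BOS  Pia      59             63
sort by salary descending:
  office name  salary  salary_plus_4
5    SEA  Vic     187            191
4    BOS  Pia      59             63
Then the min of column 'salary_plus_4': 63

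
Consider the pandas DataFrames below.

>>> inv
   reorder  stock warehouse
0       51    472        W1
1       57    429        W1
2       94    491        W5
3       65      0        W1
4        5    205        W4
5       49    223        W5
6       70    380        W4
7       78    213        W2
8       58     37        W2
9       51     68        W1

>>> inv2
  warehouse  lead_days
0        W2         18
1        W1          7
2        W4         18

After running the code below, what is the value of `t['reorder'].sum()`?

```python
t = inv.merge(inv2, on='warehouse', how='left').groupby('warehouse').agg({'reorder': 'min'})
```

merge on 'warehouse' (how='left') → 10 rows:
   reorder  stock warehouse  lead_days
0       51    472        W1        7.0
1       57    429        W1        7.0
2       94    491        W5        NaN
3       65      0        W1        7.0
4        5    205        W4       18.0
5       49    223        W5        NaN
6       70    380        W4       18.0
7       78    213        W2       18.0
8       58     37        W2       18.0
9       51     68        W1        7.0
group by warehouse, min of reorder:
           reorder
warehouse         
W1              51
W2              58
W4               5
W5              49

163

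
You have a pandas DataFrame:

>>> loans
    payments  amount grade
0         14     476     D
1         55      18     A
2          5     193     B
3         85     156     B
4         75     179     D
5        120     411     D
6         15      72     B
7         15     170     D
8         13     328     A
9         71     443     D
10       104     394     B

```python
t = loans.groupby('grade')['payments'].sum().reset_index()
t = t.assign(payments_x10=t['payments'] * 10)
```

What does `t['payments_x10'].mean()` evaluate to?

1906.66666667

group by grade, sum of payments:
grade
A     68
B    209
D    295
Name: payments, dtype: int64
reset_index():
  grade  payments
0     A        68
1     B       209
2     D       295
add column payments_x10 = t['payments'] * 10:
  grade  payments  payments_x10
0     A        68           680
1     B       209          2090
2     D       295          2950
Taking the mean of column 'payments_x10' gives 1906.66666667.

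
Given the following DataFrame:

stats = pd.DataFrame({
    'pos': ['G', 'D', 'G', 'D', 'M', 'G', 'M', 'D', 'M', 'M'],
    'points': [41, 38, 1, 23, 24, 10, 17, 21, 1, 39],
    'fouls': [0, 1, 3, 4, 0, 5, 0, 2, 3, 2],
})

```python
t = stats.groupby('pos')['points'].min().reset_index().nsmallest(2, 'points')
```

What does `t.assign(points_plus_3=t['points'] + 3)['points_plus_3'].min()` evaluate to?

4

group by pos, min of points:
pos
D    21
G     1
M     1
Name: points, dtype: int64
reset_index():
  pos  points
0   D      21
1   G       1
2   M       1
take 2 rows with smallest points:
  pos  points
1   G       1
2   M       1
add column points_plus_3 = t['points'] + 3:
  pos  points  points_plus_3
1   G       1              4
2   M       1              4
Reading off the min of column 'points_plus_3', we get 4.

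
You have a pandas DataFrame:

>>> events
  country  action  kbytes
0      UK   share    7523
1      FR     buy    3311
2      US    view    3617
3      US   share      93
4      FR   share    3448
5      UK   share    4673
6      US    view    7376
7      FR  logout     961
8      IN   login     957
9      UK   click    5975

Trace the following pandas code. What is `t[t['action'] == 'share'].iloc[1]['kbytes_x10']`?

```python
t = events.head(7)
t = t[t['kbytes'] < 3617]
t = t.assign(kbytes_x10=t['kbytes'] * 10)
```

take first 7 rows:
  country action  kbytes
0      UK  share    7523
1      FR    buy    3311
2      US   view    3617
3      US  share      93
4      FR  share    3448
5      UK  share    4673
6      US   view    7376
filter rows where kbytes < 3617:
  country action  kbytes
1      FR    buy    3311
3      US  share      93
4      FR  share    3448
add column kbytes_x10 = t['kbytes'] * 10:
  country action  kbytes  kbytes_x10
1      FR    buy    3311       33110
3      US  share      93         930
4      FR  share    3448       34480
filter rows where action == 'share':
  country action  kbytes  kbytes_x10
3      US  share      93         930
4      FR  share    3448       34480
The value at position 1, column 'kbytes_x10' is 34480.

34480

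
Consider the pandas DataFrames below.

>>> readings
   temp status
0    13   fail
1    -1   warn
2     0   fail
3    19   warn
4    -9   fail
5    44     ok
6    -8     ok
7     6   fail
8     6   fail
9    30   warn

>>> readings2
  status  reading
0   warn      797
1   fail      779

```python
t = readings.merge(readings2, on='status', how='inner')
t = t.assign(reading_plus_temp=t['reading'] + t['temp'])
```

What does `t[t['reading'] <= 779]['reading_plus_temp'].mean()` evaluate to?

merge on 'status' (how='inner') → 8 rows:
   temp status  reading
0    13   fail      779
1    -1   warn      797
2     0   fail      779
3    19   warn      797
4    -9   fail      779
5     6   fail      779
6     6   fail      779
7    30   warn      797
add column reading_plus_temp = t['reading'] + t['temp']:
   temp status  reading  reading_plus_temp
0    13   fail      779                792
1    -1   warn      797                796
2     0   fail      779                779
3    19   warn      797                816
4    -9   fail      779                770
5     6   fail      779                785
6     6   fail      779                785
7    30   warn      797                827
filter rows where reading <= 779:
   temp status  reading  reading_plus_temp
0    13   fail      779                792
2     0   fail      779                779
4    -9   fail      779                770
5     6   fail      779                785
6     6   fail      779                785

782.2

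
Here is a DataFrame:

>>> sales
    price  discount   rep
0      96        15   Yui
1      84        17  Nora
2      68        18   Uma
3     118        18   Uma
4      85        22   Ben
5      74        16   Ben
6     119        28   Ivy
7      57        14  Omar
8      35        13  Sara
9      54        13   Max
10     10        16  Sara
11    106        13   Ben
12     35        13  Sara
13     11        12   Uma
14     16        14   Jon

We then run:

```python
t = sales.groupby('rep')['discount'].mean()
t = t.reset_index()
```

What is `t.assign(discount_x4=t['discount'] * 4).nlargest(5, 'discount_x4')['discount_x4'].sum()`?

group by rep, mean of discount:
rep
Ben     17.0
Ivy     28.0
Jon     14.0
Max     13.0
Nora    17.0
Omar    14.0
Sara    14.0
Uma     16.0
Yui     15.0
Name: discount, dtype: float64
reset_index():
    rep  discount
0   Ben      17.0
1   Ivy      28.0
2   Jon      14.0
3   Max      13.0
4  Nora      17.0
5  Omar      14.0
6  Sara      14.0
7   Uma      16.0
8   Yui      15.0
add column discount_x4 = t['discount'] * 4:
    rep  discount  discount_x4
0   Ben      17.0         68.0
1   Ivy      28.0        112.0
2   Jon      14.0         56.0
3   Max      13.0         52.0
4  Nora      17.0         68.0
5  Omar      14.0         56.0
6  Sara      14.0         56.0
7   Uma      16.0         64.0
8   Yui      15.0         60.0
take 5 rows with largest discount_x4:
    rep  discount  discount_x4
1   Ivy      28.0        112.0
0   Ben      17.0         68.0
4  Nora      17.0         68.0
7   Uma      16.0         64.0
8   Yui      15.0         60.0
So sum() = 372.0.

372.0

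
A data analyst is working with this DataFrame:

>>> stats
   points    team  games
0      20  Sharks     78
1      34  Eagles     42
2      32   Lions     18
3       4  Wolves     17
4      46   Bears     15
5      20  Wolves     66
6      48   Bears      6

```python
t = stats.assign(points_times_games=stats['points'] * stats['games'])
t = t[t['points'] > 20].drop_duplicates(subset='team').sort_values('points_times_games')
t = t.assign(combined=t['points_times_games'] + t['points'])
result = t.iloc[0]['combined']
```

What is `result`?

add column points_times_games = stats['points'] * stats['games']:
   points    team  games  points_times_games
0      20  Sharks     78                1560
1      34  Eagles     42                1428
2      32   Lions     18                 576
3       4  Wolves     17                  68
4      46   Bears     15                 690
5      20  Wolves     66                1320
6      48   Bears      6                 288
filter rows where points > 20:
   points    team  games  points_times_games
1      34  Eagles     42                1428
2      32   Lions     18                 576
4      46   Bears     15                 690
6      48   Bears      6                 288
drop duplicate team (keep=first):
   points    team  games  points_times_games
1      34  Eagles     42                1428
2      32   Lions     18                 576
4      46   Bears     15                 690
sort by points_times_games:
   points    team  games  points_times_games
2      32   Lions     18                 576
4      46   Bears     15                 690
1      34  Eagles     42                1428
add column combined = t['points_times_games'] + t['points']:
   points    team  games  points_times_games  combined
2      32   Lions     18                 576       608
4      46   Bears     15                 690       736
1      34  Eagles     42                1428      1462
So iloc[0]['combined'] = 608.

608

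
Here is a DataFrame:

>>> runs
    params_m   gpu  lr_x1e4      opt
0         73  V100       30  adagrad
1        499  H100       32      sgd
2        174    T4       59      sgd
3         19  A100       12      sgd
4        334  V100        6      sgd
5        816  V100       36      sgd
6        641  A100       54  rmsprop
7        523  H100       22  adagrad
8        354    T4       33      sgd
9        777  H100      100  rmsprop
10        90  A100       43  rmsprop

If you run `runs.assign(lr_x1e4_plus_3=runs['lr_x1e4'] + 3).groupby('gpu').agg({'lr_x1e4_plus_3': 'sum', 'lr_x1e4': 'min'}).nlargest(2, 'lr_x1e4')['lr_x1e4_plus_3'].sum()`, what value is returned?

add column lr_x1e4_plus_3 = runs['lr_x1e4'] + 3:
    params_m   gpu  lr_x1e4      opt  lr_x1e4_plus_3
0         73  V100       30  adagrad              33
1        499  H100       32      sgd              35
2        174    T4       59      sgd              62
3         19  A100       12      sgd              15
4        334  V100        6      sgd               9
5        816  V100       36      sgd              39
6        641  A100       54  rmsprop              57
7        523  H100       22  adagrad              25
8        354    T4       33      sgd              36
9        777  H100      100  rmsprop             103
10        90  A100       43  rmsprop              46
group by gpu: sum(lr_x1e4_plus_3), min(lr_x1e4):
      lr_x1e4_plus_3  lr_x1e4
gpu                          
A100             118       12
H100             163       22
T4                98       33
V100              81        6
take 2 rows with largest lr_x1e4:
      lr_x1e4_plus_3  lr_x1e4
gpu                          
T4                98       33
H100             163       22

261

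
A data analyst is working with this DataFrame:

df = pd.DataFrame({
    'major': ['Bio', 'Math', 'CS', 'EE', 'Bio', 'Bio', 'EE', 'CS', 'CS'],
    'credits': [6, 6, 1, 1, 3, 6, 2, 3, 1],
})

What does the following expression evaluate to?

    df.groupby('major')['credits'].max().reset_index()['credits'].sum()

17

group by major, max of credits:
major
Bio     6
CS      3
EE      2
Math    6
Name: credits, dtype: int64
reset_index():
  major  credits
0   Bio        6
1    CS        3
2    EE        2
3  Math        6
Reading off the sum of column 'credits', we get 17.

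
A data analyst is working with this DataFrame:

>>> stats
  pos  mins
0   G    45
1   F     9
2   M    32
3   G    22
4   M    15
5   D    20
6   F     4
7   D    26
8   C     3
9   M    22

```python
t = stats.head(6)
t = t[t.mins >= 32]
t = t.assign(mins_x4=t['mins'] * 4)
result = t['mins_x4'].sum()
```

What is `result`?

308

take first 6 rows:
  pos  mins
0   G    45
1   F     9
2   M    32
3   G    22
4   M    15
5   D    20
filter rows where mins >= 32:
  pos  mins
0   G    45
2   M    32
add column mins_x4 = t['mins'] * 4:
  pos  mins  mins_x4
0   G    45      180
2   M    32      128
Hence 308.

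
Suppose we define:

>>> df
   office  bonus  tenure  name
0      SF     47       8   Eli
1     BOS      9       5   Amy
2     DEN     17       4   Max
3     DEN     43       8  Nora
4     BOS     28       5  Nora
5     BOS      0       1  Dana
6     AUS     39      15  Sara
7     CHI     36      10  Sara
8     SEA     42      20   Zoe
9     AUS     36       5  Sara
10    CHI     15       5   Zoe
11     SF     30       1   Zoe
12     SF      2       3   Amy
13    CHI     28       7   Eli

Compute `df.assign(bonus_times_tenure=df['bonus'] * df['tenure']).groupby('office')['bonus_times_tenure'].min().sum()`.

add column bonus_times_tenure = df['bonus'] * df['tenure']:
   office  bonus  tenure  name  bonus_times_tenure
0      SF     47       8   Eli                 376
1     BOS      9       5   Amy                  45
2     DEN     17       4   Max                  68
3     DEN     43       8  Nora                 344
4     BOS     28       5  Nora                 140
5     BOS      0       1  Dana                   0
6     AUS     39      15  Sara                 585
7     CHI     36      10  Sara                 360
8     SEA     42      20   Zoe                 840
9     AUS     36       5  Sara                 180
10    CHI     15       5   Zoe                  75
11     SF     30       1   Zoe                  30
12     SF      2       3   Amy                   6
13    CHI     28       7   Eli                 196
group by office, min of bonus_times_tenure:
office
AUS    180
BOS      0
CHI     75
DEN     68
SEA    840
SF       6
Name: bonus_times_tenure, dtype: int64
Reading off the sum of the resulting series, we get 1169.

1169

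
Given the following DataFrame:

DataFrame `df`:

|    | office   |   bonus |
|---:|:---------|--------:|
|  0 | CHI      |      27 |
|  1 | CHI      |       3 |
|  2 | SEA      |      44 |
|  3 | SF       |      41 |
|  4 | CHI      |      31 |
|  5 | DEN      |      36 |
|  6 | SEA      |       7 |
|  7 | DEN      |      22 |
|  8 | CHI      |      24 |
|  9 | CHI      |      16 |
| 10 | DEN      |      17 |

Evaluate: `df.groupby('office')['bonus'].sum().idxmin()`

SF

group by office, sum of bonus:
office
CHI    101
DEN     75
SEA     51
SF      41
Name: bonus, dtype: int64
The label with the smallest value is SF.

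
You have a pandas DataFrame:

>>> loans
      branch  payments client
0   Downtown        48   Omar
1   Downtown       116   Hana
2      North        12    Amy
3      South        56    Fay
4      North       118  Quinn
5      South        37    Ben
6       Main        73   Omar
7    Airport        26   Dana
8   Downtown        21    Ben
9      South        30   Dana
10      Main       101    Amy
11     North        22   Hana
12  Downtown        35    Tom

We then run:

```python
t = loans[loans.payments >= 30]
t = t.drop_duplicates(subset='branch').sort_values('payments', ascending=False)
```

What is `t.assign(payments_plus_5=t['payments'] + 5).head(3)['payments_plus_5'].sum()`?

filter rows where payments >= 30:
      branch  payments client
0   Downtown        48   Omar
1   Downtown       116   Hana
3      South        56    Fay
4      North       118  Quinn
5      South        37    Ben
6       Main        73   Omar
9      South        30   Dana
10      Main       101    Amy
12  Downtown        35    Tom
drop duplicate branch (keep=first):
     branch  payments client
0  Downtown        48   Omar
3     South        56    Fay
4     North       118  Quinn
6      Main        73   Omar
sort by payments descending:
     branch  payments client
4     North       118  Quinn
6      Main        73   Omar
3     South        56    Fay
0  Downtown        48   Omar
add column payments_plus_5 = t['payments'] + 5:
     branch  payments client  payments_plus_5
4     North       118  Quinn              123
6      Main        73   Omar               78
3     South        56    Fay               61
0  Downtown        48   Omar               53
take first 3 rows:
  branch  payments client  payments_plus_5
4  North       118  Quinn              123
6   Main        73   Omar               78
3  South        56    Fay               61

262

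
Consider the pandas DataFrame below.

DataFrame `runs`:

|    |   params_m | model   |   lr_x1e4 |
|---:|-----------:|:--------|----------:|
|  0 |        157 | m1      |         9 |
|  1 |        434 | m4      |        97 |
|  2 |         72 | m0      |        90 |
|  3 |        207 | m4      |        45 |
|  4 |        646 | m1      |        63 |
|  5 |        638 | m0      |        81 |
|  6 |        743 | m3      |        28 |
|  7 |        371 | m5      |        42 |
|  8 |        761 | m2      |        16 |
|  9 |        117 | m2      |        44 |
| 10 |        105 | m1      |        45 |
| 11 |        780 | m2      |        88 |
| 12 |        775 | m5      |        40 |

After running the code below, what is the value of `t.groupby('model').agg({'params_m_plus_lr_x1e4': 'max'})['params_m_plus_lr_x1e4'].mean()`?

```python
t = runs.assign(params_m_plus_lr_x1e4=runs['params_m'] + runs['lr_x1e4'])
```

add column params_m_plus_lr_x1e4 = runs['params_m'] + runs['lr_x1e4']:
    params_m model  lr_x1e4  params_m_plus_lr_x1e4
0        157    m1        9                    166
1        434    m4       97                    531
2         72    m0       90                    162
3        207    m4       45                    252
4        646    m1       63                    709
5        638    m0       81                    719
6        743    m3       28                    771
7        371    m5       42                    413
8        761    m2       16                    777
9        117    m2       44                    161
10       105    m1       45                    150
11       780    m2       88                    868
12       775    m5       40                    815
group by model, max of params_m_plus_lr_x1e4:
       params_m_plus_lr_x1e4
model                       
m0                       719
m1                       709
m2                       868
m3                       771
m4                       531
m5                       815
The mean of column 'params_m_plus_lr_x1e4' is 735.5.

735.5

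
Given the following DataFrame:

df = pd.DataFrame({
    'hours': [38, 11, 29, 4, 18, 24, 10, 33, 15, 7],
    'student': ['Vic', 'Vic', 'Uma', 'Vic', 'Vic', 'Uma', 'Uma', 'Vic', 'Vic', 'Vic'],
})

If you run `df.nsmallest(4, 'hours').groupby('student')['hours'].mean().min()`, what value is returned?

take 4 rows with smallest hours:
   hours student
3      4     Vic
9      7     Vic
6     10     Uma
1     11     Vic
group by student, mean of hours:
student
Uma    10.000000
Vic     7.333333
Name: hours, dtype: float64
Then the min of the resulting series: 7.33333333333

7.33333333333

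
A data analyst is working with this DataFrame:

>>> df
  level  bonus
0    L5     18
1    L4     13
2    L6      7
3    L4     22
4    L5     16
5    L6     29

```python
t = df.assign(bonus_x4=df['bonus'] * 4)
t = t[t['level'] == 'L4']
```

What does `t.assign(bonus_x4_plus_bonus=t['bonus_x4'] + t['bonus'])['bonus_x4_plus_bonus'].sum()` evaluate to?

175

add column bonus_x4 = df['bonus'] * 4:
  level  bonus  bonus_x4
0    L5     18        72
1    L4     13        52
2    L6      7        28
3    L4     22        88
4    L5     16        64
5    L6     29       116
filter rows where level == 'L4':
  level  bonus  bonus_x4
1    L4     13        52
3    L4     22        88
add column bonus_x4_plus_bonus = t['bonus_x4'] + t['bonus']:
  level  bonus  bonus_x4  bonus_x4_plus_bonus
1    L4     13        52                   65
3    L4     22        88                  110
Reading off the sum of column 'bonus_x4_plus_bonus', we get 175.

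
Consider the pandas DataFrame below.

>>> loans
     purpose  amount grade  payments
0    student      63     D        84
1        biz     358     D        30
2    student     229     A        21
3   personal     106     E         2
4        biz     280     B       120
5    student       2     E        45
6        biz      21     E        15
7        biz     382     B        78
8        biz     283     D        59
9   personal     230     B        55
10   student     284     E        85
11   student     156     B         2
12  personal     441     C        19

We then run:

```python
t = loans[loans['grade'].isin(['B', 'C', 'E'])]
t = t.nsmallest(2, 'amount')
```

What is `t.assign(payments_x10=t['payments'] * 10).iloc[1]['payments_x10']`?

150

filter rows where grade in ['B', 'C', 'E']:
     purpose  amount grade  payments
3   personal     106     E         2
4        biz     280     B       120
5    student       2     E        45
6        biz      21     E        15
7        biz     382     B        78
9   personal     230     B        55
10   student     284     E        85
11   student     156     B         2
12  personal     441     C        19
take 2 rows with smallest amount:
   purpose  amount grade  payments
5  student       2     E        45
6      biz      21     E        15
add column payments_x10 = t['payments'] * 10:
   purpose  amount grade  payments  payments_x10
5  student       2     E        45           450
6      biz      21     E        15           150
Hence 150.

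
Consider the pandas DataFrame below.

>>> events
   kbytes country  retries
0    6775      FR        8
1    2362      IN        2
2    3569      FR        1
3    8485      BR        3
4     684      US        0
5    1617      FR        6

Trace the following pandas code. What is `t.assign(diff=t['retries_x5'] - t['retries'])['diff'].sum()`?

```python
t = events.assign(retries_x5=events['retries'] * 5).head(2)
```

40

add column retries_x5 = events['retries'] * 5:
   kbytes country  retries  retries_x5
0    6775      FR        8          40
1    2362      IN        2          10
2    3569      FR        1           5
3    8485      BR        3          15
4     684      US        0           0
5    1617      FR        6          30
take first 2 rows:
   kbytes country  retries  retries_x5
0    6775      FR        8          40
1    2362      IN        2          10
add column diff = t['retries_x5'] - t['retries']:
   kbytes country  retries  retries_x5  diff
0    6775      FR        8          40    32
1    2362      IN        2          10     8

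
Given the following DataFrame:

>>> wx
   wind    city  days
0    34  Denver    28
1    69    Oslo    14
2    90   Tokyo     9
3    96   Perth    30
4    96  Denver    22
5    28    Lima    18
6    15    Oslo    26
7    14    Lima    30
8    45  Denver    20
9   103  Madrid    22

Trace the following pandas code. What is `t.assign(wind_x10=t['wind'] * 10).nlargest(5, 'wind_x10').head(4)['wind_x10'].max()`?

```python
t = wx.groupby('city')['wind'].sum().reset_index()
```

group by city, sum of wind:
city
Denver    175
Lima       42
Madrid    103
Oslo       84
Perth      96
Tokyo      90
Name: wind, dtype: int64
reset_index():
     city  wind
0  Denver   175
1    Lima    42
2  Madrid   103
3    Oslo    84
4   Perth    96
5   Tokyo    90
add column wind_x10 = t['wind'] * 10:
     city  wind  wind_x10
0  Denver   175      1750
1    Lima    42       420
2  Madrid   103      1030
3    Oslo    84       840
4   Perth    96       960
5   Tokyo    90       900
take 5 rows with largest wind_x10:
     city  wind  wind_x10
0  Denver   175      1750
2  Madrid   103      1030
4   Perth    96       960
5   Tokyo    90       900
3    Oslo    84       840
take first 4 rows:
     city  wind  wind_x10
0  Denver   175      1750
2  Madrid   103      1030
4   Perth    96       960
5   Tokyo    90       900
max of column 'wind_x10' → 1750

1750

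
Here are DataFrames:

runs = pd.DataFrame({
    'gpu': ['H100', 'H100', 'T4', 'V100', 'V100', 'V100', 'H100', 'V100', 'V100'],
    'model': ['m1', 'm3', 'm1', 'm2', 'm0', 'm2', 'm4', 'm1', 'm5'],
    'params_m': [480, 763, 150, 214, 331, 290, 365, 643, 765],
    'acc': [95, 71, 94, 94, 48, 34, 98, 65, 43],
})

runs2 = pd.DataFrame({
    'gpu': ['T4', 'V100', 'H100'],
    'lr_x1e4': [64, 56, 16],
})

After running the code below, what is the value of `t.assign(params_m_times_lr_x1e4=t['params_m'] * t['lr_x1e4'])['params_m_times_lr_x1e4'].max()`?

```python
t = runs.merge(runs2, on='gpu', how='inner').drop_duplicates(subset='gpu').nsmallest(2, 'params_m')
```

11984

merge on 'gpu' (how='inner') → 9 rows:
    gpu model  params_m  acc  lr_x1e4
0  H100    m1       480   95       16
1  H100    m3       763   71       16
2    T4    m1       150   94       64
3  V100    m2       214   94       56
4  V100    m0       331   48       56
5  V100    m2       290   34       56
6  H100    m4       365   98       16
7  V100    m1       643   65       56
8  V100    m5       765   43       56
drop duplicate gpu (keep=first):
    gpu model  params_m  acc  lr_x1e4
0  H100    m1       480   95       16
2    T4    m1       150   94       64
3  V100    m2       214   94       56
take 2 rows with smallest params_m:
    gpu model  params_m  acc  lr_x1e4
2    T4    m1       150   94       64
3  V100    m2       214   94       56
add column params_m_times_lr_x1e4 = t['params_m'] * t['lr_x1e4']:
    gpu model  params_m  acc  lr_x1e4  params_m_times_lr_x1e4
2    T4    m1       150   94       64                    9600
3  V100    m2       214   94       56                   11984
So max() = 11984.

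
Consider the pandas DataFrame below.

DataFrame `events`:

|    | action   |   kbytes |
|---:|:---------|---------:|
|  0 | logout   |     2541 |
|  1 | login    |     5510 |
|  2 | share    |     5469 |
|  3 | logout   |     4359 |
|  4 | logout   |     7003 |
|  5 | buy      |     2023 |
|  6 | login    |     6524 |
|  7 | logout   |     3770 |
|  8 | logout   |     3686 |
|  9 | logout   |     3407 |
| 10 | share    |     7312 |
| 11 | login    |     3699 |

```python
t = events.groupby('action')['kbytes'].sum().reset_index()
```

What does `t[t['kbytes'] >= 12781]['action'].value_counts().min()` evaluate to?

1

group by action, sum of kbytes:
action
buy        2023
login     15733
logout    24766
share     12781
Name: kbytes, dtype: int64
reset_index():
   action  kbytes
0     buy    2023
1   login   15733
2  logout   24766
3   share   12781
filter rows where kbytes >= 12781:
   action  kbytes
1   login   15733
2  logout   24766
3   share   12781
value_counts of action:
action
login     1
logout    1
share     1
Name: count, dtype: int64
Finally, min of the resulting series = 1.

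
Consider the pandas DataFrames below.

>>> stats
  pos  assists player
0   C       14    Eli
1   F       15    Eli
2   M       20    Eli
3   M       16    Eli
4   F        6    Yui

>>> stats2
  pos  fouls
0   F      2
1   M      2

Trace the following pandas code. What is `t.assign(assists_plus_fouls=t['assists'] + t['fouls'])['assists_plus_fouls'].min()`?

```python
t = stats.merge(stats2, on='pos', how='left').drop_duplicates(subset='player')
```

8.0

merge on 'pos' (how='left') → 5 rows:
  pos  assists player  fouls
0   C       14    Eli    NaN
1   F       15    Eli    2.0
2   M       20    Eli    2.0
3   M       16    Eli    2.0
4   F        6    Yui    2.0
drop duplicate player (keep=first):
  pos  assists player  fouls
0   C       14    Eli    NaN
4   F        6    Yui    2.0
add column assists_plus_fouls = t['assists'] + t['fouls']:
  pos  assists player  fouls  assists_plus_fouls
0   C       14    Eli    NaN                 NaN
4   F        6    Yui    2.0                 8.0
So min() = 8.0.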